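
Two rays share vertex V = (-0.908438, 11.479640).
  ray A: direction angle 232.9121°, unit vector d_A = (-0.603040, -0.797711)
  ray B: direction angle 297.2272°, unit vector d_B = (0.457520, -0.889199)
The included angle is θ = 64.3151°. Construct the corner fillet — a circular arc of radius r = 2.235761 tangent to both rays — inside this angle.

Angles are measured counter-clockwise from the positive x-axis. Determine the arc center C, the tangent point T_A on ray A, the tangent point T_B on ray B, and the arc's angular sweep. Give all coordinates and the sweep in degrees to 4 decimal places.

bisector direction at 265.0697° = (-0.085945,-0.996300)
center distance |VC| = r/sin(θ/2) = 2.235761/sin(32.1576°) = 4.200591
C = V + |VC|·bis = (-1.2695,7.2946)
T_A = V + ((C−V)·d_A)·d_A = V + 3.5562·d_A = (-3.0529,8.6428)
T_B = V + ((C−V)·d_B)·d_B = V + 3.5562·d_B = (0.7186,8.3175)
sweep = 180° − θ = 115.6849°

center=(-1.2695,7.2946) T_A=(-3.0529,8.6428) T_B=(0.7186,8.3175) sweep=115.6849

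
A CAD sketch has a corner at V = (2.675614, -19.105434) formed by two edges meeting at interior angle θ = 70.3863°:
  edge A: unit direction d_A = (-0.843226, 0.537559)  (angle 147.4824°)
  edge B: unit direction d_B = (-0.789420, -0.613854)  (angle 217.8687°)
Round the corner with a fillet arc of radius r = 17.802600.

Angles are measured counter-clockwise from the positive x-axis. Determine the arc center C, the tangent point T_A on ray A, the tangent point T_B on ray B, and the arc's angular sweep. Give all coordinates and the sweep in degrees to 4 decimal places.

center=(-28.1801,-20.5474) T_A=(-18.6101,-5.5357) T_B=(-17.2519,-34.6011) sweep=109.6137

bisector direction at 182.6756° = (-0.998910,-0.046680)
center distance |VC| = r/sin(θ/2) = 17.802600/sin(35.1932°) = 30.889347
C = V + |VC|·bis = (-28.1801,-20.5474)
T_A = V + ((C−V)·d_A)·d_A = V + 25.2432·d_A = (-18.6101,-5.5357)
T_B = V + ((C−V)·d_B)·d_B = V + 25.2432·d_B = (-17.2519,-34.6011)
sweep = 180° − θ = 109.6137°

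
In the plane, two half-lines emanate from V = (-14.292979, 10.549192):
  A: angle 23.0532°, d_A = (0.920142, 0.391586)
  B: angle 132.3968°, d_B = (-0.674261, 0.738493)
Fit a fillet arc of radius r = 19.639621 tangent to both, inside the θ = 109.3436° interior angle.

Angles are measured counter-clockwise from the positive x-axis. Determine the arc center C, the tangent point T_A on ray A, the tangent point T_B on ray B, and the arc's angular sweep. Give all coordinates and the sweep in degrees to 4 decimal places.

bisector direction at 77.7250° = (0.212604,0.977138)
center distance |VC| = r/sin(θ/2) = 19.639621/sin(54.6718°) = 24.072497
C = V + |VC|·bis = (-9.1751,34.0714)
T_A = V + ((C−V)·d_A)·d_A = V + 13.9201·d_A = (-1.4845,16.0001)
T_B = V + ((C−V)·d_B)·d_B = V + 13.9201·d_B = (-23.6788,20.8291)
sweep = 180° − θ = 70.6564°

center=(-9.1751,34.0714) T_A=(-1.4845,16.0001) T_B=(-23.6788,20.8291) sweep=70.6564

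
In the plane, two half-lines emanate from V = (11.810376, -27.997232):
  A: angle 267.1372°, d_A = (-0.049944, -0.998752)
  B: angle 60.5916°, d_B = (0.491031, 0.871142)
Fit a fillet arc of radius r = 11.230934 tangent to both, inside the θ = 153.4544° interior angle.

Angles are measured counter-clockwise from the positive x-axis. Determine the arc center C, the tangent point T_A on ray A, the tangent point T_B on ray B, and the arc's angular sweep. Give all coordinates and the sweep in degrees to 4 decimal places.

center=(22.8950,-31.2041) T_A=(11.6781,-30.6432) T_B=(13.1112,-25.6894) sweep=26.5456

bisector direction at 343.8644° = (0.960607,-0.277912)
center distance |VC| = r/sin(θ/2) = 11.230934/sin(76.7272°) = 11.539169
C = V + |VC|·bis = (22.8950,-31.2041)
T_A = V + ((C−V)·d_A)·d_A = V + 2.6493·d_A = (11.6781,-30.6432)
T_B = V + ((C−V)·d_B)·d_B = V + 2.6493·d_B = (13.1112,-25.6894)
sweep = 180° − θ = 26.5456°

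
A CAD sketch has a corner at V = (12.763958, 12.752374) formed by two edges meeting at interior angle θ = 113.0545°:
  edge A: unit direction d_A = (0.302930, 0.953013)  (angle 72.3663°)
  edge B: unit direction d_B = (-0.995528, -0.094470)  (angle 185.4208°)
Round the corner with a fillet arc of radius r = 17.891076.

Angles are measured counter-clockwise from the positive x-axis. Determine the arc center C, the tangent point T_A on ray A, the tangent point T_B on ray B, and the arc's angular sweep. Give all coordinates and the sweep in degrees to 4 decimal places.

bisector direction at 128.8936° = (-0.627875,0.778314)
center distance |VC| = r/sin(θ/2) = 17.891076/sin(56.5273°) = 21.448317
C = V + |VC|·bis = (-0.7029,29.4459)
T_A = V + ((C−V)·d_A)·d_A = V + 11.8296·d_A = (16.3475,24.0261)
T_B = V + ((C−V)·d_B)·d_B = V + 11.8296·d_B = (0.9873,11.6348)
sweep = 180° − θ = 66.9455°

center=(-0.7029,29.4459) T_A=(16.3475,24.0261) T_B=(0.9873,11.6348) sweep=66.9455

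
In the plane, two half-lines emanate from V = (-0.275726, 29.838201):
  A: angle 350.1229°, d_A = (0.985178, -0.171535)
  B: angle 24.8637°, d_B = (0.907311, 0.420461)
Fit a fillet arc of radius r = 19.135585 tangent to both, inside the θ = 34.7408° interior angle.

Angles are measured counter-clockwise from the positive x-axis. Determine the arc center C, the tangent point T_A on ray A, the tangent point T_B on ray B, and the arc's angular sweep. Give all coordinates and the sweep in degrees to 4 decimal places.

center=(63.2725,38.1969) T_A=(59.9900,19.3450) T_B=(55.2267,55.5588) sweep=145.2592

bisector direction at 7.4933° = (0.991460,0.130410)
center distance |VC| = r/sin(θ/2) = 19.135585/sin(17.3704°) = 64.095554
C = V + |VC|·bis = (63.2725,38.1969)
T_A = V + ((C−V)·d_A)·d_A = V + 61.1725·d_A = (59.9900,19.3450)
T_B = V + ((C−V)·d_B)·d_B = V + 61.1725·d_B = (55.2267,55.5588)
sweep = 180° − θ = 145.2592°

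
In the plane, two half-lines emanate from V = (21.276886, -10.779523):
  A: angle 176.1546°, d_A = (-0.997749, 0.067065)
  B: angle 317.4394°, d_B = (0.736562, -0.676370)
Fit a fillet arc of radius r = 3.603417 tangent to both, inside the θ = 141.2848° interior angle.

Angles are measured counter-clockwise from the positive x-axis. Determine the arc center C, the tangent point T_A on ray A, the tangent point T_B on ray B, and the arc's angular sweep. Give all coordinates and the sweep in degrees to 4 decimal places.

bisector direction at 246.7970° = (-0.393990,-0.919115)
center distance |VC| = r/sin(θ/2) = 3.603417/sin(70.6424°) = 3.819331
C = V + |VC|·bis = (19.7721,-14.2899)
T_A = V + ((C−V)·d_A)·d_A = V + 1.2660·d_A = (20.0138,-10.6946)
T_B = V + ((C−V)·d_B)·d_B = V + 1.2660·d_B = (22.2093,-11.6358)
sweep = 180° − θ = 38.7152°

center=(19.7721,-14.2899) T_A=(20.0138,-10.6946) T_B=(22.2093,-11.6358) sweep=38.7152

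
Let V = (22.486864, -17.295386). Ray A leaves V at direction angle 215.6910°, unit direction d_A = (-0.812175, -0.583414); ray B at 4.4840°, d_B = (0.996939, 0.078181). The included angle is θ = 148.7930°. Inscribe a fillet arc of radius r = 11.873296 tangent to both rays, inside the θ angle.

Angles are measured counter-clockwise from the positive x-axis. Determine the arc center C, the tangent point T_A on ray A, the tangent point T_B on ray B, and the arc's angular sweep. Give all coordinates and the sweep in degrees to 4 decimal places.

center=(26.7208,-28.8731) T_A=(19.7938,-19.2299) T_B=(25.7926,-17.0361) sweep=31.2070

bisector direction at 290.0875° = (0.343455,-0.939169)
center distance |VC| = r/sin(θ/2) = 11.873296/sin(74.3965°) = 12.327616
C = V + |VC|·bis = (26.7208,-28.8731)
T_A = V + ((C−V)·d_A)·d_A = V + 3.3159·d_A = (19.7938,-19.2299)
T_B = V + ((C−V)·d_B)·d_B = V + 3.3159·d_B = (25.7926,-17.0361)
sweep = 180° − θ = 31.2070°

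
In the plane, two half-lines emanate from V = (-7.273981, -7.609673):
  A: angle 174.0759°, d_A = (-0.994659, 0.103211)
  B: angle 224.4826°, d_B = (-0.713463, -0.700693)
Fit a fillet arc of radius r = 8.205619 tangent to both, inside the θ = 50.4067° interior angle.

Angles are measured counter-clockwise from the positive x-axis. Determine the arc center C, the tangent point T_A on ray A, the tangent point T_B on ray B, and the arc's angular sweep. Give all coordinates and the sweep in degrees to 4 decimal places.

center=(-25.4630,-13.9720) T_A=(-24.6161,-5.8102) T_B=(-19.7133,-19.8264) sweep=129.5933

bisector direction at 199.2792° = (-0.943921,-0.330173)
center distance |VC| = r/sin(θ/2) = 8.205619/sin(25.2034°) = 19.269607
C = V + |VC|·bis = (-25.4630,-13.9720)
T_A = V + ((C−V)·d_A)·d_A = V + 17.4352·d_A = (-24.6161,-5.8102)
T_B = V + ((C−V)·d_B)·d_B = V + 17.4352·d_B = (-19.7133,-19.8264)
sweep = 180° − θ = 129.5933°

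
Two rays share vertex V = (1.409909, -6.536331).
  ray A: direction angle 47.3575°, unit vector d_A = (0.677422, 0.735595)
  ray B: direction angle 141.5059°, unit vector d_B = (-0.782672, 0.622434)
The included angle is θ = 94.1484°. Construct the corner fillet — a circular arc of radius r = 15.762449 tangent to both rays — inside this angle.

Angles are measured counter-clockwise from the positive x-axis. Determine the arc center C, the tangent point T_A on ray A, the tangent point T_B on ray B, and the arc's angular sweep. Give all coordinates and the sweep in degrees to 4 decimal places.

center=(-0.2535,14.9258) T_A=(11.3413,4.2479) T_B=(-10.0645,2.5889) sweep=85.8516

bisector direction at 94.4317° = (-0.077271,0.997010)
center distance |VC| = r/sin(θ/2) = 15.762449/sin(47.0742°) = 21.526451
C = V + |VC|·bis = (-0.2535,14.9258)
T_A = V + ((C−V)·d_A)·d_A = V + 14.6606·d_A = (11.3413,4.2479)
T_B = V + ((C−V)·d_B)·d_B = V + 14.6606·d_B = (-10.0645,2.5889)
sweep = 180° − θ = 85.8516°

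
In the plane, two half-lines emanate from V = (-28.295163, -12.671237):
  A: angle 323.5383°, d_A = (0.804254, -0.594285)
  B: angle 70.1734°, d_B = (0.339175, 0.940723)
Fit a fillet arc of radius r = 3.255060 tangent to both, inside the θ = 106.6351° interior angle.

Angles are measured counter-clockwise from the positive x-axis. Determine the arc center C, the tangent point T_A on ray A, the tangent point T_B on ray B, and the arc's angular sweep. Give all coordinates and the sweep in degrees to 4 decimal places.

bisector direction at 16.8558° = (0.957037,0.289965)
center distance |VC| = r/sin(θ/2) = 3.255060/sin(53.3175°) = 4.058888
C = V + |VC|·bis = (-24.4107,-11.4943)
T_A = V + ((C−V)·d_A)·d_A = V + 2.4247·d_A = (-26.3451,-14.1122)
T_B = V + ((C−V)·d_B)·d_B = V + 2.4247·d_B = (-27.4728,-10.3903)
sweep = 180° − θ = 73.3649°

center=(-24.4107,-11.4943) T_A=(-26.3451,-14.1122) T_B=(-27.4728,-10.3903) sweep=73.3649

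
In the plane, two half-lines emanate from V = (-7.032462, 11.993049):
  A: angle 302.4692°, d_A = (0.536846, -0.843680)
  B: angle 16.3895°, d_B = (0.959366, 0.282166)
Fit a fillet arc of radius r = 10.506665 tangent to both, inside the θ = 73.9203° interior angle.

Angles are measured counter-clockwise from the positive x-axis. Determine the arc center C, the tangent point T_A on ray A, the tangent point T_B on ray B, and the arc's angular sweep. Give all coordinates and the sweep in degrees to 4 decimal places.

center=(9.3278,5.8532) T_A=(0.4635,0.2127) T_B=(6.3632,15.9329) sweep=106.0797

bisector direction at 339.4294° = (0.936240,-0.351362)
center distance |VC| = r/sin(θ/2) = 10.506665/sin(36.9601°) = 17.474429
C = V + |VC|·bis = (9.3278,5.8532)
T_A = V + ((C−V)·d_A)·d_A = V + 13.9630·d_A = (0.4635,0.2127)
T_B = V + ((C−V)·d_B)·d_B = V + 13.9630·d_B = (6.3632,15.9329)
sweep = 180° − θ = 106.0797°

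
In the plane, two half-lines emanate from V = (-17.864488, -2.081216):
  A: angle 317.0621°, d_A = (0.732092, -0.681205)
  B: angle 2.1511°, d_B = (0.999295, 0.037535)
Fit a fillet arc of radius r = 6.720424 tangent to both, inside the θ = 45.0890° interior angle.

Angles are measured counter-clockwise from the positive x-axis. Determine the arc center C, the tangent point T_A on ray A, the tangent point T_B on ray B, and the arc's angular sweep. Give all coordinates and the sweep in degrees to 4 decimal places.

bisector direction at 339.6066° = (0.937322,-0.348464)
center distance |VC| = r/sin(θ/2) = 6.720424/sin(22.5445°) = 17.528453
C = V + |VC|·bis = (-1.4347,-8.1893)
T_A = V + ((C−V)·d_A)·d_A = V + 16.1890·d_A = (-6.0127,-13.1092)
T_B = V + ((C−V)·d_B)·d_B = V + 16.1890·d_B = (-1.6869,-1.4736)
sweep = 180° − θ = 134.9110°

center=(-1.4347,-8.1893) T_A=(-6.0127,-13.1092) T_B=(-1.6869,-1.4736) sweep=134.9110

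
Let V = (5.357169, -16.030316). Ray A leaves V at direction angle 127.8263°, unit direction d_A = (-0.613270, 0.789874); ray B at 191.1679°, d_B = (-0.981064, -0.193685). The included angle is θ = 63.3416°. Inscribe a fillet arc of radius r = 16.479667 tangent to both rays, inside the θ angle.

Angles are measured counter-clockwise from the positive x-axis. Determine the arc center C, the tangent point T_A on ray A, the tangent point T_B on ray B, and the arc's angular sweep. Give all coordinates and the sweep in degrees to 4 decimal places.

center=(-24.0421,-5.0367) T_A=(-11.0253,5.0698) T_B=(-20.8503,-21.2043) sweep=116.6584

bisector direction at 159.4971° = (-0.936654,0.350255)
center distance |VC| = r/sin(θ/2) = 16.479667/sin(31.6708°) = 31.387571
C = V + |VC|·bis = (-24.0421,-5.0367)
T_A = V + ((C−V)·d_A)·d_A = V + 26.7133·d_A = (-11.0253,5.0698)
T_B = V + ((C−V)·d_B)·d_B = V + 26.7133·d_B = (-20.8503,-21.2043)
sweep = 180° − θ = 116.6584°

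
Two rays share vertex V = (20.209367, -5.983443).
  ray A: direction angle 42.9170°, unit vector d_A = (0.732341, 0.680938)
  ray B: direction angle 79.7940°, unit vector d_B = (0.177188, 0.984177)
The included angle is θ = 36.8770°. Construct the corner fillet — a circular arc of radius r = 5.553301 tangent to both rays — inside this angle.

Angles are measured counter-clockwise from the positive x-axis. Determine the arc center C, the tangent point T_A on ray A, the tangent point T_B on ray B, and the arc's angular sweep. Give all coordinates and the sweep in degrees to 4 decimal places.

bisector direction at 61.3555° = (0.479374,0.877611)
center distance |VC| = r/sin(θ/2) = 5.553301/sin(18.4385°) = 17.557815
C = V + |VC|·bis = (28.6261,9.4255)
T_A = V + ((C−V)·d_A)·d_A = V + 16.6565·d_A = (32.4076,5.3586)
T_B = V + ((C−V)·d_B)·d_B = V + 16.6565·d_B = (23.1607,10.4095)
sweep = 180° − θ = 143.1230°

center=(28.6261,9.4255) T_A=(32.4076,5.3586) T_B=(23.1607,10.4095) sweep=143.1230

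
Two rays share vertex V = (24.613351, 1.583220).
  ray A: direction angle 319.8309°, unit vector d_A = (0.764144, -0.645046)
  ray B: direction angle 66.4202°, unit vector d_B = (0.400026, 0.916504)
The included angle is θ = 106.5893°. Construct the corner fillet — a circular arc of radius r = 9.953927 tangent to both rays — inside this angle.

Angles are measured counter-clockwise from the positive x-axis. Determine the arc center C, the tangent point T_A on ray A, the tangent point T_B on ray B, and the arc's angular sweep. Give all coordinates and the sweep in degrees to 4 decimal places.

center=(36.7047,4.4027) T_A=(30.2840,-3.2036) T_B=(27.5819,8.3845) sweep=73.4107

bisector direction at 13.1256° = (0.973875,0.227086)
center distance |VC| = r/sin(θ/2) = 9.953927/sin(53.2946°) = 12.415717
C = V + |VC|·bis = (36.7047,4.4027)
T_A = V + ((C−V)·d_A)·d_A = V + 7.4209·d_A = (30.2840,-3.2036)
T_B = V + ((C−V)·d_B)·d_B = V + 7.4209·d_B = (27.5819,8.3845)
sweep = 180° − θ = 73.4107°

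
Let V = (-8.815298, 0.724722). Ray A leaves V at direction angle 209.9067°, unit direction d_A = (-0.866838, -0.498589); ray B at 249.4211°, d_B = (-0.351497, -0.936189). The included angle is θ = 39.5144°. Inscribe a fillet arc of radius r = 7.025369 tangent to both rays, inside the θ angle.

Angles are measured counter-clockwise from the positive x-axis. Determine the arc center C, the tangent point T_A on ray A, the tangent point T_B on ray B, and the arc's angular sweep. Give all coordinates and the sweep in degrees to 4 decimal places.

bisector direction at 229.6639° = (-0.647270,-0.762261)
center distance |VC| = r/sin(θ/2) = 7.025369/sin(19.7572°) = 20.782964
C = V + |VC|·bis = (-22.2675,-15.1173)
T_A = V + ((C−V)·d_A)·d_A = V + 19.5595·d_A = (-25.7703,-9.0275)
T_B = V + ((C−V)·d_B)·d_B = V + 19.5595·d_B = (-15.6904,-17.5867)
sweep = 180° − θ = 140.4856°

center=(-22.2675,-15.1173) T_A=(-25.7703,-9.0275) T_B=(-15.6904,-17.5867) sweep=140.4856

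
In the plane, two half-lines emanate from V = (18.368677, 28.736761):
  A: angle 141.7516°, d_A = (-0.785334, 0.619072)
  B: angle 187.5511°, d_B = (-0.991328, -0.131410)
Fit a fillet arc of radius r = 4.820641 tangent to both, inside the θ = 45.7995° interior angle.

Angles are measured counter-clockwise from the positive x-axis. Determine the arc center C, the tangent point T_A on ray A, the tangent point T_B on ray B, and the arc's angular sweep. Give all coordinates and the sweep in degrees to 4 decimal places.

center=(6.4220,32.0159) T_A=(9.4063,35.8017) T_B=(7.0554,27.2371) sweep=134.2005

bisector direction at 164.6514° = (-0.964333,0.264692)
center distance |VC| = r/sin(θ/2) = 4.820641/sin(22.8998°) = 12.388574
C = V + |VC|·bis = (6.4220,32.0159)
T_A = V + ((C−V)·d_A)·d_A = V + 11.4122·d_A = (9.4063,35.8017)
T_B = V + ((C−V)·d_B)·d_B = V + 11.4122·d_B = (7.0554,27.2371)
sweep = 180° − θ = 134.2005°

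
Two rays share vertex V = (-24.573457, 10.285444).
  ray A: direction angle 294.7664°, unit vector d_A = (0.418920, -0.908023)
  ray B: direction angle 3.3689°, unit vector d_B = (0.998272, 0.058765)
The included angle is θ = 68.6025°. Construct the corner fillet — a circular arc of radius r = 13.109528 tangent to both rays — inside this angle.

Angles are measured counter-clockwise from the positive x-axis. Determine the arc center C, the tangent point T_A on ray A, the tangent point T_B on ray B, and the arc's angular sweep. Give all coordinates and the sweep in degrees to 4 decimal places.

center=(-4.6193,-1.6722) T_A=(-16.5231,-7.1640) T_B=(-5.3897,11.4147) sweep=111.3975

bisector direction at 329.0677° = (0.857775,-0.514026)
center distance |VC| = r/sin(θ/2) = 13.109528/sin(34.3013°) = 23.262649
C = V + |VC|·bis = (-4.6193,-1.6722)
T_A = V + ((C−V)·d_A)·d_A = V + 19.2169·d_A = (-16.5231,-7.1640)
T_B = V + ((C−V)·d_B)·d_B = V + 19.2169·d_B = (-5.3897,11.4147)
sweep = 180° − θ = 111.3975°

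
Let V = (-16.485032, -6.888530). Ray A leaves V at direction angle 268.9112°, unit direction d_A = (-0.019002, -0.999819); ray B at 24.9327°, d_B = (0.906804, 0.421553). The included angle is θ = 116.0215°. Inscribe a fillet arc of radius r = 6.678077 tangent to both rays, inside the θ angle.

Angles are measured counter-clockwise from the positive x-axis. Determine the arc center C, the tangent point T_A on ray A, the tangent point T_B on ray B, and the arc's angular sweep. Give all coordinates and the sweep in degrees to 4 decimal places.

bisector direction at 326.9220° = (0.837928,-0.545781)
center distance |VC| = r/sin(θ/2) = 6.678077/sin(58.0108°) = 7.873721
C = V + |VC|·bis = (-9.8874,-11.1859)
T_A = V + ((C−V)·d_A)·d_A = V + 4.1712·d_A = (-16.5643,-11.0590)
T_B = V + ((C−V)·d_B)·d_B = V + 4.1712·d_B = (-12.7026,-5.1302)
sweep = 180° − θ = 63.9785°

center=(-9.8874,-11.1859) T_A=(-16.5643,-11.0590) T_B=(-12.7026,-5.1302) sweep=63.9785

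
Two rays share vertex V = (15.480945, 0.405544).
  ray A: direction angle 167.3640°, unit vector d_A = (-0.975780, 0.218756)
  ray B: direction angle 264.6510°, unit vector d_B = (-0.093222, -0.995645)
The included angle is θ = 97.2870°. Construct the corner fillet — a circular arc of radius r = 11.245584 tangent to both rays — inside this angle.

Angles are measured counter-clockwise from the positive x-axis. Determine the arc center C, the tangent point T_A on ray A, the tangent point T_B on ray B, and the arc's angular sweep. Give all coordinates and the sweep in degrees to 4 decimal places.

bisector direction at 216.0075° = (-0.808940,-0.587891)
center distance |VC| = r/sin(θ/2) = 11.245584/sin(48.6435°) = 14.981868
C = V + |VC|·bis = (3.3615,-8.4022)
T_A = V + ((C−V)·d_A)·d_A = V + 9.8992·d_A = (5.8216,2.5710)
T_B = V + ((C−V)·d_B)·d_B = V + 9.8992·d_B = (14.5581,-9.4505)
sweep = 180° − θ = 82.7130°

center=(3.3615,-8.4022) T_A=(5.8216,2.5710) T_B=(14.5581,-9.4505) sweep=82.7130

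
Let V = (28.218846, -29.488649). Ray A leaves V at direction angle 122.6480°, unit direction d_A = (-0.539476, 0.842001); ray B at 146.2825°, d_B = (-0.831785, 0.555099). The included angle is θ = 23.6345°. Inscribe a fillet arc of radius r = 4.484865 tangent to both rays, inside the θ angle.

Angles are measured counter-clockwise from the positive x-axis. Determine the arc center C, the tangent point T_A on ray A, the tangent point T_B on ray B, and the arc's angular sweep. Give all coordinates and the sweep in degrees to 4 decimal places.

bisector direction at 134.4652° = (-0.700477,0.713675)
center distance |VC| = r/sin(θ/2) = 4.484865/sin(11.8172°) = 21.899744
C = V + |VC|·bis = (12.8786,-13.8593)
T_A = V + ((C−V)·d_A)·d_A = V + 21.4356·d_A = (16.6548,-11.4399)
T_B = V + ((C−V)·d_B)·d_B = V + 21.4356·d_B = (10.3890,-17.5898)
sweep = 180° − θ = 156.3655°

center=(12.8786,-13.8593) T_A=(16.6548,-11.4399) T_B=(10.3890,-17.5898) sweep=156.3655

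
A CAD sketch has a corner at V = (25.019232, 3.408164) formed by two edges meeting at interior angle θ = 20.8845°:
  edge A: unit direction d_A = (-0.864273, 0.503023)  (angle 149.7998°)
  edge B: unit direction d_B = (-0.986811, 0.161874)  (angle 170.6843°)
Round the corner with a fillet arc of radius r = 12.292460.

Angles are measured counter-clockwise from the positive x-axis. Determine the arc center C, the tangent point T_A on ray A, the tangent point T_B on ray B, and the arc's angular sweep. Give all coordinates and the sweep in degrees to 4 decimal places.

bisector direction at 160.2421° = (-0.941129,0.338047)
center distance |VC| = r/sin(θ/2) = 12.292460/sin(10.4422°) = 67.822571
C = V + |VC|·bis = (-38.8106,26.3354)
T_A = V + ((C−V)·d_A)·d_A = V + 66.6993·d_A = (-32.6272,36.9594)
T_B = V + ((C−V)·d_B)·d_B = V + 66.6993·d_B = (-40.8004,14.2051)
sweep = 180° − θ = 159.1155°

center=(-38.8106,26.3354) T_A=(-32.6272,36.9594) T_B=(-40.8004,14.2051) sweep=159.1155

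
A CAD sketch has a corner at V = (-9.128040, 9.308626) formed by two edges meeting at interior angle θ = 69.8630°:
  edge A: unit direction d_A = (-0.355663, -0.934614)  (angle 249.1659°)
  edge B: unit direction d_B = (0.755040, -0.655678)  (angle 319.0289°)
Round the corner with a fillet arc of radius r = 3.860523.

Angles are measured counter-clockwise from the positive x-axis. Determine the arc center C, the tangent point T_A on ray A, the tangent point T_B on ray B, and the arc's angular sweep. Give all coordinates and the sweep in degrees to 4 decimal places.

center=(-7.4859,2.7695) T_A=(-11.0940,4.1426) T_B=(-4.9546,5.6844) sweep=110.1370

bisector direction at 284.0974° = (0.243571,-0.969883)
center distance |VC| = r/sin(θ/2) = 3.860523/sin(34.9315°) = 6.742133
C = V + |VC|·bis = (-7.4859,2.7695)
T_A = V + ((C−V)·d_A)·d_A = V + 5.5275·d_A = (-11.0940,4.1426)
T_B = V + ((C−V)·d_B)·d_B = V + 5.5275·d_B = (-4.9546,5.6844)
sweep = 180° − θ = 110.1370°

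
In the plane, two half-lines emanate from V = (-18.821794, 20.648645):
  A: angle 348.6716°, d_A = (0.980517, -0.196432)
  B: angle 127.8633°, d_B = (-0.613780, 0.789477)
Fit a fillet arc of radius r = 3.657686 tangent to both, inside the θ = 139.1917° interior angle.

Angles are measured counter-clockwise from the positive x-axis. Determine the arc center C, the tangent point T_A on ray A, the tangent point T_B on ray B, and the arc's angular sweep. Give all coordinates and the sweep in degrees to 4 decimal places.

center=(-16.7692,23.9678) T_A=(-17.4877,20.3814) T_B=(-19.6569,21.7228) sweep=40.8083

bisector direction at 58.2675° = (0.525955,0.850512)
center distance |VC| = r/sin(θ/2) = 3.657686/sin(69.5958°) = 3.902544
C = V + |VC|·bis = (-16.7692,23.9678)
T_A = V + ((C−V)·d_A)·d_A = V + 1.3606·d_A = (-17.4877,20.3814)
T_B = V + ((C−V)·d_B)·d_B = V + 1.3606·d_B = (-19.6569,21.7228)
sweep = 180° − θ = 40.8083°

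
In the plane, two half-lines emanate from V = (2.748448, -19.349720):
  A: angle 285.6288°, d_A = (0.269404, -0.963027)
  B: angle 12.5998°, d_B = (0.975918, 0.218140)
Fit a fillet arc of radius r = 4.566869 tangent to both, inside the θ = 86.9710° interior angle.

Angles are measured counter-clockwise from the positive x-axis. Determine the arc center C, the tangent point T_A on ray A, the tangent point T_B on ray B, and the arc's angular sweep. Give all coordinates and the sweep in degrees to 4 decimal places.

bisector direction at 329.1143° = (0.858193,-0.513327)
center distance |VC| = r/sin(θ/2) = 4.566869/sin(43.4855°) = 6.636242
C = V + |VC|·bis = (8.4436,-22.7563)
T_A = V + ((C−V)·d_A)·d_A = V + 4.8149·d_A = (4.0456,-23.9866)
T_B = V + ((C−V)·d_B)·d_B = V + 4.8149·d_B = (7.4474,-18.2994)
sweep = 180° − θ = 93.0290°

center=(8.4436,-22.7563) T_A=(4.0456,-23.9866) T_B=(7.4474,-18.2994) sweep=93.0290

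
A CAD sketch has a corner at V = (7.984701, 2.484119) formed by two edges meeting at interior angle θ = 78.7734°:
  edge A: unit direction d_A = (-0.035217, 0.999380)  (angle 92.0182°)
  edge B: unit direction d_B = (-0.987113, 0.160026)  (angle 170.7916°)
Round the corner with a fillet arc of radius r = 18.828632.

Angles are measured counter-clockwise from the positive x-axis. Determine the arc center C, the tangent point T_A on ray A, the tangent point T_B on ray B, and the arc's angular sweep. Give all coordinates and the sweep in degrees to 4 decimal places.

bisector direction at 131.4049° = (-0.661376,0.750055)
center distance |VC| = r/sin(θ/2) = 18.828632/sin(39.3867°) = 29.672364
C = V + |VC|·bis = (-11.6399,24.7400)
T_A = V + ((C−V)·d_A)·d_A = V + 22.9332·d_A = (7.1771,25.4031)
T_B = V + ((C−V)·d_B)·d_B = V + 22.9332·d_B = (-14.6530,6.1540)
sweep = 180° − θ = 101.2266°

center=(-11.6399,24.7400) T_A=(7.1771,25.4031) T_B=(-14.6530,6.1540) sweep=101.2266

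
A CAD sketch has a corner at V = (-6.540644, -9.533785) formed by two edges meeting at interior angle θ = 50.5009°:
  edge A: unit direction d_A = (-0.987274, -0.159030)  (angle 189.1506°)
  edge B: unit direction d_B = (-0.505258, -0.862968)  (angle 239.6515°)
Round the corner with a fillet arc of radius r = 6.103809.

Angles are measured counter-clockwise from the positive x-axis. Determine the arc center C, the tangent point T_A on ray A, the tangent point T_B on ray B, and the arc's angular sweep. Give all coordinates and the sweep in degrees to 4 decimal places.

center=(-18.3469,-17.6180) T_A=(-19.3176,-11.5919) T_B=(-13.0795,-20.7020) sweep=129.4991

bisector direction at 214.4010° = (-0.825103,-0.564982)
center distance |VC| = r/sin(θ/2) = 6.103809/sin(25.2505°) = 14.308848
C = V + |VC|·bis = (-18.3469,-17.6180)
T_A = V + ((C−V)·d_A)·d_A = V + 12.9417·d_A = (-19.3176,-11.5919)
T_B = V + ((C−V)·d_B)·d_B = V + 12.9417·d_B = (-13.0795,-20.7020)
sweep = 180° − θ = 129.4991°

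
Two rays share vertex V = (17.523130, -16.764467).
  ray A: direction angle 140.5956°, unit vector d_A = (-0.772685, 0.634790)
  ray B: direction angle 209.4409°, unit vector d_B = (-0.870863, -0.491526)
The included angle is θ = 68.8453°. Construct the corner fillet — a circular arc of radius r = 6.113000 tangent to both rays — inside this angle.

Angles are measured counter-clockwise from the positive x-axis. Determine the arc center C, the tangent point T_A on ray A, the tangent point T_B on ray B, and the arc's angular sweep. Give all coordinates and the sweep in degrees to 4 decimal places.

center=(6.7501,-15.8254) T_A=(10.6306,-11.1020) T_B=(9.7548,-21.1490) sweep=111.1547

bisector direction at 175.0182° = (-0.996222,0.086838)
center distance |VC| = r/sin(θ/2) = 6.113000/sin(34.4226°) = 10.813858
C = V + |VC|·bis = (6.7501,-15.8254)
T_A = V + ((C−V)·d_A)·d_A = V + 8.9202·d_A = (10.6306,-11.1020)
T_B = V + ((C−V)·d_B)·d_B = V + 8.9202·d_B = (9.7548,-21.1490)
sweep = 180° − θ = 111.1547°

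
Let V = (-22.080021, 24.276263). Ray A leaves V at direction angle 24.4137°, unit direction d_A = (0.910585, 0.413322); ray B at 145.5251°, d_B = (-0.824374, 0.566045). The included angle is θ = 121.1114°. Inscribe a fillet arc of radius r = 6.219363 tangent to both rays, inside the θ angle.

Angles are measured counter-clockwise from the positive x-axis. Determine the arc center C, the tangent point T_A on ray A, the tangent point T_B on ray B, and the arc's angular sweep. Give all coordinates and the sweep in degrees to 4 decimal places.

center=(-21.4538,31.3906) T_A=(-18.8832,25.7273) T_B=(-24.9742,26.2635) sweep=58.8886

bisector direction at 84.9694° = (0.087688,0.996148)
center distance |VC| = r/sin(θ/2) = 6.219363/sin(60.5557°) = 7.141847
C = V + |VC|·bis = (-21.4538,31.3906)
T_A = V + ((C−V)·d_A)·d_A = V + 3.5108·d_A = (-18.8832,25.7273)
T_B = V + ((C−V)·d_B)·d_B = V + 3.5108·d_B = (-24.9742,26.2635)
sweep = 180° − θ = 58.8886°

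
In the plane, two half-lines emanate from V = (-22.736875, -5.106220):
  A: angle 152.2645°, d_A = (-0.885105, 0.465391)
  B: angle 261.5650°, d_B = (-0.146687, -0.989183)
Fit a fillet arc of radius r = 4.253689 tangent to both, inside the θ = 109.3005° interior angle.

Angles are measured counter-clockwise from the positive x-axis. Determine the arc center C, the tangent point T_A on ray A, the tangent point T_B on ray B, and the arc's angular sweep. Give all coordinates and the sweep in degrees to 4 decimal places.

bisector direction at 206.9147° = (-0.891681,-0.452664)
center distance |VC| = r/sin(θ/2) = 4.253689/sin(54.6502°) = 5.215184
C = V + |VC|·bis = (-27.3872,-7.4669)
T_A = V + ((C−V)·d_A)·d_A = V + 3.0173·d_A = (-25.4075,-3.7020)
T_B = V + ((C−V)·d_B)·d_B = V + 3.0173·d_B = (-23.1795,-8.0909)
sweep = 180° − θ = 70.6995°

center=(-27.3872,-7.4669) T_A=(-25.4075,-3.7020) T_B=(-23.1795,-8.0909) sweep=70.6995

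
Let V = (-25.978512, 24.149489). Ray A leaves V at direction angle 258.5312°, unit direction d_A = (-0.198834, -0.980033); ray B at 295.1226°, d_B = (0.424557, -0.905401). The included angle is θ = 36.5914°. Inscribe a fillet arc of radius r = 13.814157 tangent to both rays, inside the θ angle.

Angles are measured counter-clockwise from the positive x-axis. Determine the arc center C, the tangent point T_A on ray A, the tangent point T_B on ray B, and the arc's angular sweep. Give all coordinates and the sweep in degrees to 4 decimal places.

bisector direction at 276.8269° = (0.118870,-0.992910)
center distance |VC| = r/sin(θ/2) = 13.814157/sin(18.2957°) = 44.005174
C = V + |VC|·bis = (-20.7476,-19.5437)
T_A = V + ((C−V)·d_A)·d_A = V + 41.7807·d_A = (-34.2859,-16.7970)
T_B = V + ((C−V)·d_B)·d_B = V + 41.7807·d_B = (-8.2403,-13.6788)
sweep = 180° − θ = 143.4086°

center=(-20.7476,-19.5437) T_A=(-34.2859,-16.7970) T_B=(-8.2403,-13.6788) sweep=143.4086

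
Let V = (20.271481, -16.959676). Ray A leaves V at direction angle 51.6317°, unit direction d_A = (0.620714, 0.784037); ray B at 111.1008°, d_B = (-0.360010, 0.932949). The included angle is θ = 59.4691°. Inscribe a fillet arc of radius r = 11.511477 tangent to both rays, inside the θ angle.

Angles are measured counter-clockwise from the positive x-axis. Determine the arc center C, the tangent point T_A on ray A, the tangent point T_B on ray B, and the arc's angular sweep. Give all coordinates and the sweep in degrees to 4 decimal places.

bisector direction at 81.3663° = (0.150118,0.988668)
center distance |VC| = r/sin(θ/2) = 11.511477/sin(29.7345°) = 23.209448
C = V + |VC|·bis = (23.7556,5.9868)
T_A = V + ((C−V)·d_A)·d_A = V + 20.1535·d_A = (32.7811,-1.1586)
T_B = V + ((C−V)·d_B)·d_B = V + 20.1535·d_B = (13.0160,1.8425)
sweep = 180° − θ = 120.5309°

center=(23.7556,5.9868) T_A=(32.7811,-1.1586) T_B=(13.0160,1.8425) sweep=120.5309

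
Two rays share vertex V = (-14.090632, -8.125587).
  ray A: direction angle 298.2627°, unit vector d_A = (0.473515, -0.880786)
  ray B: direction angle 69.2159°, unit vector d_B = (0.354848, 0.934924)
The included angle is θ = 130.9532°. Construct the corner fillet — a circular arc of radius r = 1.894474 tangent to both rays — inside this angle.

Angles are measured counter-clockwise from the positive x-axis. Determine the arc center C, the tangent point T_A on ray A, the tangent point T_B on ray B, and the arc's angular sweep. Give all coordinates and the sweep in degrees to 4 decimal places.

center=(-12.0127,-7.9898) T_A=(-13.6814,-8.8868) T_B=(-13.7839,-7.3175) sweep=49.0468

bisector direction at 3.7393° = (0.997871,0.065217)
center distance |VC| = r/sin(θ/2) = 1.894474/sin(65.4766°) = 2.082316
C = V + |VC|·bis = (-12.0127,-7.9898)
T_A = V + ((C−V)·d_A)·d_A = V + 0.8643·d_A = (-13.6814,-8.8868)
T_B = V + ((C−V)·d_B)·d_B = V + 0.8643·d_B = (-13.7839,-7.3175)
sweep = 180° − θ = 49.0468°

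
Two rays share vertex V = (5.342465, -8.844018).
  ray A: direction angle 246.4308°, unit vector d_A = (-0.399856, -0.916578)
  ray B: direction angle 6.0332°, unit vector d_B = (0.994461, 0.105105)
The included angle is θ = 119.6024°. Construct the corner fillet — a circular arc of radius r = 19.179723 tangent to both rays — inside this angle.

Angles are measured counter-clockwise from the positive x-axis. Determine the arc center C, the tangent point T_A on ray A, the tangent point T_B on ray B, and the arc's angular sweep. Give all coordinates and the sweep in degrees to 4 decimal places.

center=(18.4588,-26.7443) T_A=(0.8791,-19.0752) T_B=(16.4430,-7.6708) sweep=60.3976

bisector direction at 306.2320° = (0.591056,-0.806630)
center distance |VC| = r/sin(θ/2) = 19.179723/sin(59.8012°) = 22.191425
C = V + |VC|·bis = (18.4588,-26.7443)
T_A = V + ((C−V)·d_A)·d_A = V + 11.1623·d_A = (0.8791,-19.0752)
T_B = V + ((C−V)·d_B)·d_B = V + 11.1623·d_B = (16.4430,-7.6708)
sweep = 180° − θ = 60.3976°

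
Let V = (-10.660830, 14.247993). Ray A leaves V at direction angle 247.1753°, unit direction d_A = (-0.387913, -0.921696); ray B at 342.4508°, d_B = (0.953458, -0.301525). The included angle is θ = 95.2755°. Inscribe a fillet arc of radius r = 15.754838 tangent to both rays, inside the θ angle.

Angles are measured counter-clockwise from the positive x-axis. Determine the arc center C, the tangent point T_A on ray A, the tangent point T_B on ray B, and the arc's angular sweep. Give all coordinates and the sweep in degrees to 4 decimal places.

center=(-1.7129,-5.1056) T_A=(-16.2340,1.0059) T_B=(3.0376,9.9160) sweep=84.7245

bisector direction at 294.8130° = (0.419659,-0.907682)
center distance |VC| = r/sin(θ/2) = 15.754838/sin(47.6377°) = 21.322032
C = V + |VC|·bis = (-1.7129,-5.1056)
T_A = V + ((C−V)·d_A)·d_A = V + 14.3671·d_A = (-16.2340,1.0059)
T_B = V + ((C−V)·d_B)·d_B = V + 14.3671·d_B = (3.0376,9.9160)
sweep = 180° − θ = 84.7245°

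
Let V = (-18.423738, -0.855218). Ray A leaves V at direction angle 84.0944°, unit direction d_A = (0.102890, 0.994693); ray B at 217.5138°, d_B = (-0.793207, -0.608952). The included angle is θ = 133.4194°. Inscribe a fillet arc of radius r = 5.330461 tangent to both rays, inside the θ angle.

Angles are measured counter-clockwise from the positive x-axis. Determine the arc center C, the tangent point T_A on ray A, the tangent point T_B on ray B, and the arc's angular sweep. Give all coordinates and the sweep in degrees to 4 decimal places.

center=(-23.4898,1.9756) T_A=(-18.1876,1.4272) T_B=(-20.2438,-2.2525) sweep=46.5806

bisector direction at 150.8041° = (-0.872957,0.487797)
center distance |VC| = r/sin(θ/2) = 5.330461/sin(66.7097°) = 5.803357
C = V + |VC|·bis = (-23.4898,1.9756)
T_A = V + ((C−V)·d_A)·d_A = V + 2.2946·d_A = (-18.1876,1.4272)
T_B = V + ((C−V)·d_B)·d_B = V + 2.2946·d_B = (-20.2438,-2.2525)
sweep = 180° − θ = 46.5806°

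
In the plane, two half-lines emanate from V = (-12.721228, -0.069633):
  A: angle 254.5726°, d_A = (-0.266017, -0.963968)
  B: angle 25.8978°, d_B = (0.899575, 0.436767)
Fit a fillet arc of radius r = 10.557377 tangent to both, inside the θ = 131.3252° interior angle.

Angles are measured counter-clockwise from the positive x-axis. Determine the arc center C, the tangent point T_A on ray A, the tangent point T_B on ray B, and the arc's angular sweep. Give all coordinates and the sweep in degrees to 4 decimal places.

bisector direction at 320.2352° = (0.768677,-0.639638)
center distance |VC| = r/sin(θ/2) = 10.557377/sin(65.6626°) = 11.587068
C = V + |VC|·bis = (-3.8145,-7.4812)
T_A = V + ((C−V)·d_A)·d_A = V + 4.7751·d_A = (-13.9915,-4.6727)
T_B = V + ((C−V)·d_B)·d_B = V + 4.7751·d_B = (-8.4256,2.0160)
sweep = 180° − θ = 48.6748°

center=(-3.8145,-7.4812) T_A=(-13.9915,-4.6727) T_B=(-8.4256,2.0160) sweep=48.6748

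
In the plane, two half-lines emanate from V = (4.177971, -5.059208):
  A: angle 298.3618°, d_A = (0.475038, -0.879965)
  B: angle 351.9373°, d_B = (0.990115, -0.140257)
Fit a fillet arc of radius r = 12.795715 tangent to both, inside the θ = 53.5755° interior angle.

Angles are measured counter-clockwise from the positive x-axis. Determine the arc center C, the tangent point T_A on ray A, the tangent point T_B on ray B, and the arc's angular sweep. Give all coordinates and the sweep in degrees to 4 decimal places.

bisector direction at 325.1496° = (0.820646,-0.571436)
center distance |VC| = r/sin(θ/2) = 12.795715/sin(26.7877°) = 28.391597
C = V + |VC|·bis = (27.4774,-21.2832)
T_A = V + ((C−V)·d_A)·d_A = V + 25.3447·d_A = (16.2176,-27.3616)
T_B = V + ((C−V)·d_B)·d_B = V + 25.3447·d_B = (29.2721,-8.6140)
sweep = 180° − θ = 126.4245°

center=(27.4774,-21.2832) T_A=(16.2176,-27.3616) T_B=(29.2721,-8.6140) sweep=126.4245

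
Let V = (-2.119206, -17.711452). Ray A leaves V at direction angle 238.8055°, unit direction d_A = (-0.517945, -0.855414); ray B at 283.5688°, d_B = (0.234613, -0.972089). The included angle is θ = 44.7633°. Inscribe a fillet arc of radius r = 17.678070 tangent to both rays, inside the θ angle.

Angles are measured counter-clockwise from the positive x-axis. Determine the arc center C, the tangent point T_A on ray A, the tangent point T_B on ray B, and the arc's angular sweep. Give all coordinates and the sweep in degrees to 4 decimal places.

center=(-9.2321,-63.5900) T_A=(-24.3542,-54.4337) T_B=(7.9525,-59.4425) sweep=135.2367

bisector direction at 261.1872° = (-0.153207,-0.988194)
center distance |VC| = r/sin(θ/2) = 17.678070/sin(22.3817°) = 46.426642
C = V + |VC|·bis = (-9.2321,-63.5900)
T_A = V + ((C−V)·d_A)·d_A = V + 42.9292·d_A = (-24.3542,-54.4337)
T_B = V + ((C−V)·d_B)·d_B = V + 42.9292·d_B = (7.9525,-59.4425)
sweep = 180° − θ = 135.2367°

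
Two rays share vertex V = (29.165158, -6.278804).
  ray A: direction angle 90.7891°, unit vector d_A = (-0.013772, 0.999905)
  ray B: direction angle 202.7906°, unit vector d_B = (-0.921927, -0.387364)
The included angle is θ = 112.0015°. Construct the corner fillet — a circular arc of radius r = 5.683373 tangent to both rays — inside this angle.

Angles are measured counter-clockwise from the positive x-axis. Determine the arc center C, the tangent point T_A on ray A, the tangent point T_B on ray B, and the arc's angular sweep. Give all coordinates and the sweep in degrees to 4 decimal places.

center=(23.4295,-2.5241) T_A=(29.1124,-2.4458) T_B=(25.6311,-7.7637) sweep=67.9985

bisector direction at 146.7899° = (-0.836667,0.547711)
center distance |VC| = r/sin(θ/2) = 5.683373/sin(56.0007°) = 6.855326
C = V + |VC|·bis = (23.4295,-2.5241)
T_A = V + ((C−V)·d_A)·d_A = V + 3.8334·d_A = (29.1124,-2.4458)
T_B = V + ((C−V)·d_B)·d_B = V + 3.8334·d_B = (25.6311,-7.7637)
sweep = 180° − θ = 67.9985°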